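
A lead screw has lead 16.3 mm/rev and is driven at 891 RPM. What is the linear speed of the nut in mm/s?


v = lead * (RPM/60) = 16.3*891/60 = 242.0550

242.0550 mm/s


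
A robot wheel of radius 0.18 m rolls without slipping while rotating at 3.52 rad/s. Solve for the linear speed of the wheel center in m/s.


v = omega * r = 3.52 * 0.18 = 0.6336

0.6336 m/s


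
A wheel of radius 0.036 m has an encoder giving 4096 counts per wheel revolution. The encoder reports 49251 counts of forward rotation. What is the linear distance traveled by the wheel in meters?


revs = 49251/4096 = 12.024170
d = revs * 2*pi*r = 12.024170 * 2*pi*0.036 = 2.7198

2.7198 m


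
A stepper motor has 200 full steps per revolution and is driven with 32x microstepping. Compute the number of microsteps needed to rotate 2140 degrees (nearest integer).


step_size = 360/(200*32) = 360/6400 = 0.056250 deg
n = 2140/(360/6400) = 2140*6400/360 = 38044.4444 -> 38044

38044 steps


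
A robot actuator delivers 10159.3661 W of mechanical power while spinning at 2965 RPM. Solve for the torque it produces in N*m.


omega = 2965 * 2*pi/60 = 310.494074 rad/s
tau = P / omega = 10159.3661 / 310.494074 = 32.7200

32.7200 N*m


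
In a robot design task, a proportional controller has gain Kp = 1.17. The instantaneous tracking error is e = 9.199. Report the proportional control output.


u_P = Kp * e = 1.17 * 9.199 = 10.7628

10.7628


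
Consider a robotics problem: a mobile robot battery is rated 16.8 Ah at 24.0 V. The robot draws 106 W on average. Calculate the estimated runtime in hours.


E = 16.8*24.0 = 403.2000 Wh
t = E/P = 403.2000/106 = 3.8038

3.8038 hours


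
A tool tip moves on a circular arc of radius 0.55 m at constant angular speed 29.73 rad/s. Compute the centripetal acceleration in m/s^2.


a_c = omega^2 * r = 29.73^2 * 0.55 = 486.1301

486.1301 m/s^2


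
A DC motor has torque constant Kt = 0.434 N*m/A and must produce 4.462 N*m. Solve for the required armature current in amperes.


I = tau / Kt = 4.462/0.434 = 10.2811

10.2811 A


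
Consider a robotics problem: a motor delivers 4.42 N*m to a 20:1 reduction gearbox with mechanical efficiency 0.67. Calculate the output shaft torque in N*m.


tau_out = tau_in * N * eta = 4.42 * 20 * 0.67 = 59.2280

59.2280 N*m


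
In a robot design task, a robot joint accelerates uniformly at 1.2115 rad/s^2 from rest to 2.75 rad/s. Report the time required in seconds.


t = delta_omega / alpha = 2.75 / 1.2115 = 2.2699

2.2699 s


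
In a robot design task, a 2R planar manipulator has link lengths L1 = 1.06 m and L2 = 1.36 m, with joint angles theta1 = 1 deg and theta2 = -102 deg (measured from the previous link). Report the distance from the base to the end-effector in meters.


x = L1*cos(th1) + L2*cos(th1+th2) = 0.800338
y = L1*sin(th1) + L2*sin(th1+th2) = -1.316513
d = sqrt(x^2 + y^2) = sqrt(0.640541 + 1.733206) = 1.5407

1.5407 m


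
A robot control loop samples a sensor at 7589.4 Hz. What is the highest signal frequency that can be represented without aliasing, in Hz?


f_max = f_s/2 = 7589.4/2 = 3794.7000

3794.7000 Hz


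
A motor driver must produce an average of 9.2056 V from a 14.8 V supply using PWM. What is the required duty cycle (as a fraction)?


D = V_avg/V_supply = 9.2056/14.8 = 0.6220

0.6220


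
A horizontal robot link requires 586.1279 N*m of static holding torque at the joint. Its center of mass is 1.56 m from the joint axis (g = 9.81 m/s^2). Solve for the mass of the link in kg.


m = tau / (g*L) = 586.1279 / (9.81 * 1.56) = 38.3000

38.3000 kg


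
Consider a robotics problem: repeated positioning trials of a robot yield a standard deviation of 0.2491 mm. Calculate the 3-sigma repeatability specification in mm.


repeatability = 3*sigma = 3*0.2491 = 0.7473

0.7473 mm


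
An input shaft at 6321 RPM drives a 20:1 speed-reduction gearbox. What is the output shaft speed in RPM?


omega_out = omega_in / N = 6321 / 20 = 316.0500

316.0500 RPM


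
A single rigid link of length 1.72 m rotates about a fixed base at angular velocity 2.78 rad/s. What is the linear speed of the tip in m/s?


v = L*omega = 1.72 * 2.78 = 4.7816

4.7816 m/s


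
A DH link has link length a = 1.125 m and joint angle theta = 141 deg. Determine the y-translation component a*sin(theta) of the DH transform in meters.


a*sin(theta) = 1.125*sin(141 deg) = 0.7080

0.7080 m


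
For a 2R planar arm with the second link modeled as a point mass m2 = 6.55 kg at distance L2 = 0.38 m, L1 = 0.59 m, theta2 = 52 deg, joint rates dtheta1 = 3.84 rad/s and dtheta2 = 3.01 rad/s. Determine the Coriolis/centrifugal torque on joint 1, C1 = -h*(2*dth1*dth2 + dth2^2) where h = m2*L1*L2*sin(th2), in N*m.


h = m2*L1*L2*sin(th2) = 6.55*0.59*0.38*sin(52 deg) = 1.157202
C1 = -h*(2*3.84*3.01 + 3.01^2) = -1.157202*32.1769 = -37.2352

-37.2352 N*m


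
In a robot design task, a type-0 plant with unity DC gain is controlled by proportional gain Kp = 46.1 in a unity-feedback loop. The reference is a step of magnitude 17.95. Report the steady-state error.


e_ss = R/(1 + Kp) = 17.95/(1 + 46.1) = 17.95/47.1000 = 0.3811

0.3811


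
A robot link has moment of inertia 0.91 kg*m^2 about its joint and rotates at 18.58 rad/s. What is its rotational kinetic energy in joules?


KE = (1/2)*I*omega^2 = 0.5*0.91*18.58^2 = 157.0735

157.0735 J


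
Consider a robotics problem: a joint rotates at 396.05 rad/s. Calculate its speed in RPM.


RPM = 396.05 * 60/(2*pi) = 3781.9989

3781.9989 RPM


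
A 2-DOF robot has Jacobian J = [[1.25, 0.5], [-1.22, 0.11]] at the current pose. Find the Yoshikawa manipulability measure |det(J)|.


det(J) = 1.25*0.11 - (0.5)*(-1.22) = 0.7475
|det(J)| = 0.7475

0.7475


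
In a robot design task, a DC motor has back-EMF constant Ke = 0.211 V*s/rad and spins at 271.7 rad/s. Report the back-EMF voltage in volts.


V_emf = Ke * omega = 0.211*271.7 = 57.3287

57.3287 V


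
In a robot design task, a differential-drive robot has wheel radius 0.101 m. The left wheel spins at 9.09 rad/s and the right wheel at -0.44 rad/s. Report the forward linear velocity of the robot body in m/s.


v = r*(wR + wL)/2 = 0.101*(-0.44 + 9.09)/2 = 0.4368

0.4368 m/s


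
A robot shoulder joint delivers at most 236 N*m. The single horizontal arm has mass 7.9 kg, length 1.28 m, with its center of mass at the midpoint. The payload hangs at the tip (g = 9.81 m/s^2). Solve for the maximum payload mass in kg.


tau_arm = m_arm*g*(L/2) = 7.9*9.81*1.28/2 = 49.5994 N*m
tau_payload = tau_max - tau_arm = 236 - 49.5994 = 186.4006
m_payload = tau_payload / (g*L) = 186.4006 / (9.81*1.28) = 14.8446

14.8446 kg


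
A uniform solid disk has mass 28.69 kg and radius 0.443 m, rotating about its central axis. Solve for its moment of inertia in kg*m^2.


I = (1/2)*m*R^2 = 0.5*28.69*0.443^2 = 2.8152

2.8152 kg*m^2


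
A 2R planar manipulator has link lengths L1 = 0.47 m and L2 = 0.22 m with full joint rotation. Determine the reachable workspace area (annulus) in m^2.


r_max = L1 + L2 = 0.6900, r_min = |L1 - L2| = 0.2500
A = pi*(r_max^2 - r_min^2) = pi*(0.4761 - 0.0625) = 1.2994

1.2994 m^2


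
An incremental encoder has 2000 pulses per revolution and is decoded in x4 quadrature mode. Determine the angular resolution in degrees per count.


resolution = 360 / (PPR * 4) = 360 / 8000 = 0.0450

0.0450 degrees


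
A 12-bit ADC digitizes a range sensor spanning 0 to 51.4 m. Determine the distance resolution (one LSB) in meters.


res = range / 2^n = 51.4/2^12 = 51.4/4096 = 0.0125

0.0125 m


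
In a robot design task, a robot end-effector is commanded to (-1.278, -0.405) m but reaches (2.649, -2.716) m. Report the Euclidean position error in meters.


dx = 2.649 - (-1.278) = 3.9270, dy = -2.716 - (-0.405) = -2.3110
err = sqrt(15.421329 + 5.340721) = 4.5565

4.5565 m


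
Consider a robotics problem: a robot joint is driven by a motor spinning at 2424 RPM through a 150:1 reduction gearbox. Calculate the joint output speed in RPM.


omega_joint = omega_motor / N = 2424 / 150 = 16.1600

16.1600 RPM


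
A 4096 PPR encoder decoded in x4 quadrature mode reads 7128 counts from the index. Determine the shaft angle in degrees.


angle = counts * 360 / (PPR*4) = 7128 * 360 / 16384 = 156.6211

156.6211 degrees


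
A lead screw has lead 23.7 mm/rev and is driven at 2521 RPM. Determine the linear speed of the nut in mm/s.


v = lead * (RPM/60) = 23.7*2521/60 = 995.7950

995.7950 mm/s


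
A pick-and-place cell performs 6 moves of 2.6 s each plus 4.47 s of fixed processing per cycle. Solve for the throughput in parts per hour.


T_cycle = 6*2.6 + 4.47 = 20.0700 s
rate = 3600/T = 179.3722

179.3722 parts/hour


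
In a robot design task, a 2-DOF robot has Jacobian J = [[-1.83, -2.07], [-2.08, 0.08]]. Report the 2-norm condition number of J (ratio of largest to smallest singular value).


JJ^T eigenvalues: trace(JJ^T) = 11.9666, det(JJ^T) = det(J)^2 = 19.82030400
s_max^2 = (11.9666 + sqrt(63.91829956))/2 = 9.98074605
s_min^2 = (11.9666 - sqrt(63.91829956))/2 = 1.98585395
kappa = s_max/s_min = sqrt(9.98074605/1.98585395) = 2.2419

2.2419


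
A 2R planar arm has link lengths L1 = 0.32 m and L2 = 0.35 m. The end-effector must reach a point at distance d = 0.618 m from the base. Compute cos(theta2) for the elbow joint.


cos(th2) = (d^2 - L1^2 - L2^2)/(2*L1*L2) = (0.618^2 - 0.32^2 - 0.35^2)/(2*0.32*0.35) = 0.7010

0.7010


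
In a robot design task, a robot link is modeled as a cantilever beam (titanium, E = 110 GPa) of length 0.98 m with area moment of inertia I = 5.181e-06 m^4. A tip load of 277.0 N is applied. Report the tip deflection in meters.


delta = F*L^3/(3*E*I) = 277.0*0.98^3/(3*1.100e+11*5.181e-06)
      = 260.710184/1709730 = 1.5249e-04

1.5249e-04 m


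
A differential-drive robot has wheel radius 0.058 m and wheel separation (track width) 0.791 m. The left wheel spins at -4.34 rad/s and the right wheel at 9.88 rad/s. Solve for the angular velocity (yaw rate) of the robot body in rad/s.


omega = r*(wR - wL)/L = 0.058*(9.88 - (-4.34))/0.791 = 1.0427

1.0427 rad/s


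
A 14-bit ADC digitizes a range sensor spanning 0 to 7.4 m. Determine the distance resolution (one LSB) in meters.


res = range / 2^n = 7.4/2^14 = 7.4/16384 = 4.5166e-04

4.5166e-04 m


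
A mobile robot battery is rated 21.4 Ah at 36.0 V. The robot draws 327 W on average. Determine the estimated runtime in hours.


E = 21.4*36.0 = 770.4000 Wh
t = E/P = 770.4000/327 = 2.3560

2.3560 hours


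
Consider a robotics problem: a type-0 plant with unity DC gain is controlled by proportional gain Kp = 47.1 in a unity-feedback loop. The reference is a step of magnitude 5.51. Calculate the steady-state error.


e_ss = R/(1 + Kp) = 5.51/(1 + 47.1) = 5.51/48.1000 = 0.1146

0.1146


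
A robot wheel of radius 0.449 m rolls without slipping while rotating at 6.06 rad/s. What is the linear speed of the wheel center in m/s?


v = omega * r = 6.06 * 0.449 = 2.7209

2.7209 m/s


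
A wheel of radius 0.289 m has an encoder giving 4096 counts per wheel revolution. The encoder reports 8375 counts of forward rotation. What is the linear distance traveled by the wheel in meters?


revs = 8375/4096 = 2.044678
d = revs * 2*pi*r = 2.044678 * 2*pi*0.289 = 3.7128

3.7128 m


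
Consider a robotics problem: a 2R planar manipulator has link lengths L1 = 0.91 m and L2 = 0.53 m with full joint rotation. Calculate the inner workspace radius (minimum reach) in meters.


r_min = |L1 - L2| = |0.91 - 0.53| = 0.3800

0.3800 m


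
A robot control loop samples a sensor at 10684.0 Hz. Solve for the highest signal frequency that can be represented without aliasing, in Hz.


f_max = f_s/2 = 10684.0/2 = 5342.0000

5342.0000 Hz


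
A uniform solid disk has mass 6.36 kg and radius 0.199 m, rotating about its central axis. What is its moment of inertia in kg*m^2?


I = (1/2)*m*R^2 = 0.5*6.36*0.199^2 = 0.1259

0.1259 kg*m^2


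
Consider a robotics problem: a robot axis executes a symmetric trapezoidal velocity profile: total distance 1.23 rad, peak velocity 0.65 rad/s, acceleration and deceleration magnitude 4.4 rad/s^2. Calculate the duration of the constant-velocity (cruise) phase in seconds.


t_acc = v/a = 0.147727 s, d_acc = v^2/(2a) = 0.048011 rad each
d_cruise = 1.23 - 2*0.048011 = 1.133978 rad
t_cruise = d_cruise/v = 1.133978/0.65 = 1.7446

1.7446 s


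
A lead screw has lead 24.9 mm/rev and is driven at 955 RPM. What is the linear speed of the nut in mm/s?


v = lead * (RPM/60) = 24.9*955/60 = 396.3250

396.3250 mm/s


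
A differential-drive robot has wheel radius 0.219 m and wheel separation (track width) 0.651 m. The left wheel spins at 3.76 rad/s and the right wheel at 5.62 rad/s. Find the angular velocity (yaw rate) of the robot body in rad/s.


omega = r*(wR - wL)/L = 0.219*(5.62 - (3.76))/0.651 = 0.6257

0.6257 rad/s


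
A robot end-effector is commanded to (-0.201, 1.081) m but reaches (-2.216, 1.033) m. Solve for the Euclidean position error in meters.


dx = -2.216 - (-0.201) = -2.0150, dy = 1.033 - (1.081) = -0.0480
err = sqrt(4.060225 + 0.002304) = 2.0156

2.0156 m


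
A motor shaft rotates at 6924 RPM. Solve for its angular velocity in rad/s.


omega = 6924 * 2*pi/60 = 725.0796

725.0796 rad/s


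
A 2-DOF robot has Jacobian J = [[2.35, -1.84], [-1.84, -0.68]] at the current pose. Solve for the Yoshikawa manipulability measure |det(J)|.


det(J) = 2.35*-0.68 - (-1.84)*(-1.84) = -4.9836
|det(J)| = 4.9836

4.9836


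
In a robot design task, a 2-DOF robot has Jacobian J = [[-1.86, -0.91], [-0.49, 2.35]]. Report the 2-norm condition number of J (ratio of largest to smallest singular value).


JJ^T eigenvalues: trace(JJ^T) = 10.0503, det(JJ^T) = det(J)^2 = 23.20252561
s_max^2 = (10.0503 + sqrt(8.19842765))/2 = 6.45679483
s_min^2 = (10.0503 - sqrt(8.19842765))/2 = 3.59350517
kappa = s_max/s_min = sqrt(6.45679483/3.59350517) = 1.3404

1.3404


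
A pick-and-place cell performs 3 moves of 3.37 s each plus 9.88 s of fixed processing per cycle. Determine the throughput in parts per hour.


T_cycle = 3*3.37 + 9.88 = 19.9900 s
rate = 3600/T = 180.0900

180.0900 parts/hour


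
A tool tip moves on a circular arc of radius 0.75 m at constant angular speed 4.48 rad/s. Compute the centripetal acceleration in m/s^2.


a_c = omega^2 * r = 4.48^2 * 0.75 = 15.0528

15.0528 m/s^2


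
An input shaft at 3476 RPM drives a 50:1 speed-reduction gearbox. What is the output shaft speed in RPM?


omega_out = omega_in / N = 3476 / 50 = 69.5200

69.5200 RPM


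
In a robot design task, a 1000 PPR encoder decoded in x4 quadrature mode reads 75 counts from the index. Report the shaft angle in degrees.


angle = counts * 360 / (PPR*4) = 75 * 360 / 4000 = 6.7500

6.7500 degrees


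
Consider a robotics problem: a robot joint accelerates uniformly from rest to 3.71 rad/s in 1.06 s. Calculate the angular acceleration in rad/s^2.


alpha = delta_omega / t = 3.71 / 1.06 = 3.5000

3.5000 rad/s^2


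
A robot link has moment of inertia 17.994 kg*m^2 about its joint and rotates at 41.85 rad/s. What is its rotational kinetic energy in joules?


KE = (1/2)*I*omega^2 = 0.5*17.994*41.85^2 = 15757.5482

15757.5482 J


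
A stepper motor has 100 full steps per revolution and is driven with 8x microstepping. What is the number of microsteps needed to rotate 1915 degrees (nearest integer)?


step_size = 360/(100*8) = 360/800 = 0.450000 deg
n = 1915/(360/800) = 1915*800/360 = 4255.5556 -> 4256

4256 steps


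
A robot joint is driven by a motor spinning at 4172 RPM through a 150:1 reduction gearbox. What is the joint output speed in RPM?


omega_joint = omega_motor / N = 4172 / 150 = 27.8133

27.8133 RPM


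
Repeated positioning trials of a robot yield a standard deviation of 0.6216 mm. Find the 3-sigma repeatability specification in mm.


repeatability = 3*sigma = 3*0.6216 = 1.8648

1.8648 mm


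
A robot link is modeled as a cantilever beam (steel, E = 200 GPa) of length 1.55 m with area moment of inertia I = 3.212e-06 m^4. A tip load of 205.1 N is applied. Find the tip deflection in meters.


delta = F*L^3/(3*E*I) = 205.1*1.55^3/(3*2.000e+11*3.212e-06)
      = 763.7667625/1927200 = 3.9631e-04

3.9631e-04 m


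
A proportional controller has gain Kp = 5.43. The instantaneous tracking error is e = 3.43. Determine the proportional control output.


u_P = Kp * e = 5.43 * 3.43 = 18.6249

18.6249


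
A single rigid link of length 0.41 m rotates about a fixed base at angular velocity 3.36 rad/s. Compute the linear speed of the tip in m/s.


v = L*omega = 0.41 * 3.36 = 1.3776

1.3776 m/s


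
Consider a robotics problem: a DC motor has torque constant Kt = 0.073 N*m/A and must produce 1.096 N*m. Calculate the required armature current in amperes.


I = tau / Kt = 1.096/0.073 = 15.0137

15.0137 A


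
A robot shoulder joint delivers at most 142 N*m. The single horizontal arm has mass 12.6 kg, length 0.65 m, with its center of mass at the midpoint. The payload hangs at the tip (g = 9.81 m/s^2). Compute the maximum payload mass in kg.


tau_arm = m_arm*g*(L/2) = 12.6*9.81*0.65/2 = 40.1720 N*m
tau_payload = tau_max - tau_arm = 142 - 40.1720 = 101.8280
m_payload = tau_payload / (g*L) = 101.8280 / (9.81*0.65) = 15.9693

15.9693 kg


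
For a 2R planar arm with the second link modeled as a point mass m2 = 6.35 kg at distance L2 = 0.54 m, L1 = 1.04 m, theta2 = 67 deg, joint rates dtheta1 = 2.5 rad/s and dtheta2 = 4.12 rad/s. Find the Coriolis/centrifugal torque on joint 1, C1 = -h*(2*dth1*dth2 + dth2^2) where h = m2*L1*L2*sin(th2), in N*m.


h = m2*L1*L2*sin(th2) = 6.35*1.04*0.54*sin(67 deg) = 3.282668
C1 = -h*(2*2.5*4.12 + 4.12^2) = -3.282668*37.5744 = -123.3443

-123.3443 N*m


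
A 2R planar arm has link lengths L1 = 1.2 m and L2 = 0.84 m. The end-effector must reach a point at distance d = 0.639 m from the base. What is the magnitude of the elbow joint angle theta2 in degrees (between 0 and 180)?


cos(th2) = (d^2 - L1^2 - L2^2)/(2*L1*L2) = (0.639^2 - 1.2^2 - 0.84^2)/(2*1.2*0.84) = -0.86174554
th2 = acos(-0.86174554) = 149.5131 deg

149.5131 degrees


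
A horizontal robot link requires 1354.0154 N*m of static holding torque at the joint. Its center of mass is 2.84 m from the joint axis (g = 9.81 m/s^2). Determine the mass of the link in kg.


m = tau / (g*L) = 1354.0154 / (9.81 * 2.84) = 48.6000

48.6000 kg


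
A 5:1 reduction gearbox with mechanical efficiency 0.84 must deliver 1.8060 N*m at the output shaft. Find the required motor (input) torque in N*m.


tau_in = tau_out / (N * eta) = 1.8060 / (5 * 0.84) = 0.4300

0.4300 N*m


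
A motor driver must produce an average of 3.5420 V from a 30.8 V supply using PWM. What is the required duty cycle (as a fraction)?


D = V_avg/V_supply = 3.5420/30.8 = 0.1150

0.1150


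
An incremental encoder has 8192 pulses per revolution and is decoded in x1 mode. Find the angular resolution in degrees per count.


resolution = 360 / (PPR * 1) = 360 / 8192 = 0.0439

0.0439 degrees


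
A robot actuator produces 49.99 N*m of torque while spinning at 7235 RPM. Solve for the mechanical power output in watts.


omega = 7235 * 2*pi/60 = 757.647428 rad/s
P = tau * omega = 49.99 * 757.647428 = 37874.7949

37874.7949 W


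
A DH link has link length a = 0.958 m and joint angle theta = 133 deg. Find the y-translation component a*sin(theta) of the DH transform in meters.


a*sin(theta) = 0.958*sin(133 deg) = 0.7006

0.7006 m


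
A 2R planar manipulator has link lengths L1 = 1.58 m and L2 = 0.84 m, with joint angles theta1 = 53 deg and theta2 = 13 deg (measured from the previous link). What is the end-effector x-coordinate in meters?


x = L1*cos(th1) + L2*cos(th1+th2) = 1.58*cos(53 deg) + 0.84*cos(66 deg) = 1.2925

1.2925 m


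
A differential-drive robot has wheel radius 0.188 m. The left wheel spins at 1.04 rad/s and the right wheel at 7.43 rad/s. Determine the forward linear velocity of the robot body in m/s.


v = r*(wR + wL)/2 = 0.188*(7.43 + 1.04)/2 = 0.7962

0.7962 m/s


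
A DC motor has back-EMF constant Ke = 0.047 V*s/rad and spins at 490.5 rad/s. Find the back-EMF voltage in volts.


V_emf = Ke * omega = 0.047*490.5 = 23.0535

23.0535 V


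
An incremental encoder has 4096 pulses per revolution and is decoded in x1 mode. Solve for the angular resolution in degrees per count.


resolution = 360 / (PPR * 1) = 360 / 4096 = 0.0879

0.0879 degrees


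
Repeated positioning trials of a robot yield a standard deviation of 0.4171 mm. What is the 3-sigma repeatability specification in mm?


repeatability = 3*sigma = 3*0.4171 = 1.2513

1.2513 mm


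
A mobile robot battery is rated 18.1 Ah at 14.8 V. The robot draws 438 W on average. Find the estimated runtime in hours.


E = 18.1*14.8 = 267.8800 Wh
t = E/P = 267.8800/438 = 0.6116

0.6116 hours


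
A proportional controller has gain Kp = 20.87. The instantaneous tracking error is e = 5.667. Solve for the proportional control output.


u_P = Kp * e = 20.87 * 5.667 = 118.2703

118.2703


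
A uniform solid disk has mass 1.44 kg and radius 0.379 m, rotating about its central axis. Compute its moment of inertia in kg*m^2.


I = (1/2)*m*R^2 = 0.5*1.44*0.379^2 = 0.1034

0.1034 kg*m^2


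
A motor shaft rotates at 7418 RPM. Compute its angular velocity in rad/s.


omega = 7418 * 2*pi/60 = 776.8111

776.8111 rad/s


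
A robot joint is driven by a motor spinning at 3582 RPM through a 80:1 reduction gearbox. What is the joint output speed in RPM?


omega_joint = omega_motor / N = 3582 / 80 = 44.7750

44.7750 RPM


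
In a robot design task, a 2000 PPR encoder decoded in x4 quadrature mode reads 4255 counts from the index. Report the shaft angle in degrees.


angle = counts * 360 / (PPR*4) = 4255 * 360 / 8000 = 191.4750

191.4750 degrees


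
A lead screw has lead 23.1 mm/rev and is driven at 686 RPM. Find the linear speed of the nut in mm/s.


v = lead * (RPM/60) = 23.1*686/60 = 264.1100

264.1100 mm/s


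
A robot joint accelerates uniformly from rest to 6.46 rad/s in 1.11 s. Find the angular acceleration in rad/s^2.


alpha = delta_omega / t = 6.46 / 1.11 = 5.8198

5.8198 rad/s^2


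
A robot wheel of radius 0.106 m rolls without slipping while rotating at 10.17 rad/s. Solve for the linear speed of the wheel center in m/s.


v = omega * r = 10.17 * 0.106 = 1.0780

1.0780 m/s


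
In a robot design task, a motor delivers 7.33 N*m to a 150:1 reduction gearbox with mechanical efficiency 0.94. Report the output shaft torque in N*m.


tau_out = tau_in * N * eta = 7.33 * 150 * 0.94 = 1033.5300

1033.5300 N*m


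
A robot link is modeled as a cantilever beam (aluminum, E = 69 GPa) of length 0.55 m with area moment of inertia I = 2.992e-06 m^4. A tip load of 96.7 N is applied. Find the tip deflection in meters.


delta = F*L^3/(3*E*I) = 96.7*0.55^3/(3*6.900e+10*2.992e-06)
      = 16.0884625/619344 = 2.5977e-05

2.5977e-05 m


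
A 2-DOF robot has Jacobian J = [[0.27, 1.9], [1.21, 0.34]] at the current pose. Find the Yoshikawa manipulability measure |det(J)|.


det(J) = 0.27*0.34 - (1.9)*(1.21) = -2.2072
|det(J)| = 2.2072

2.2072


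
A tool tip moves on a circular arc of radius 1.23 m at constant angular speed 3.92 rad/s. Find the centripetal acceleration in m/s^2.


a_c = omega^2 * r = 3.92^2 * 1.23 = 18.9007

18.9007 m/s^2


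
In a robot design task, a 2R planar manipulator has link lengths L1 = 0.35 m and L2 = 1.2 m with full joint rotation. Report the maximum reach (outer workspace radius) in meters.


r_max = L1 + L2 = 0.35 + 1.2 = 1.5500

1.5500 m


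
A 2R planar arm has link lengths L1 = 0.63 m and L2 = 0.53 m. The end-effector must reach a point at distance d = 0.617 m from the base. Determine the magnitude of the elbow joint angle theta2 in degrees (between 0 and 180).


cos(th2) = (d^2 - L1^2 - L2^2)/(2*L1*L2) = (0.617^2 - 0.63^2 - 0.53^2)/(2*0.63*0.53) = -0.44491015
th2 = acos(-0.44491015) = 116.4176 deg

116.4176 degrees


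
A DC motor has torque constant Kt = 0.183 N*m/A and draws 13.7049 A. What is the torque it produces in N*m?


tau = Kt * I = 0.183*13.7049 = 2.5080

2.5080 N*m


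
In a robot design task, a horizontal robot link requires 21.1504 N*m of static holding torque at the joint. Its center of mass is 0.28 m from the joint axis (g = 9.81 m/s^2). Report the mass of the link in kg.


m = tau / (g*L) = 21.1504 / (9.81 * 0.28) = 7.7000

7.7000 kg


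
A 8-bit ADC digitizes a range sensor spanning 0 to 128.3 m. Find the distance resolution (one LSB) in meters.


res = range / 2^n = 128.3/2^8 = 128.3/256 = 0.5012

0.5012 m


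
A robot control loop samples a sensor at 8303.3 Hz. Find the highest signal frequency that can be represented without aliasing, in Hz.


f_max = f_s/2 = 8303.3/2 = 4151.6500

4151.6500 Hz


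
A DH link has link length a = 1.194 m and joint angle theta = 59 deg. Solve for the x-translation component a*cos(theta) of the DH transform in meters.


a*cos(theta) = 1.194*cos(59 deg) = 0.6150

0.6150 m


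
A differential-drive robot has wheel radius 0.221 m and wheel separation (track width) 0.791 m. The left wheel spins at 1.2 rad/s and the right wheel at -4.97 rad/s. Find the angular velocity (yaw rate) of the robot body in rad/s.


omega = r*(wR - wL)/L = 0.221*(-4.97 - (1.2))/0.791 = -1.7239

-1.7239 rad/s


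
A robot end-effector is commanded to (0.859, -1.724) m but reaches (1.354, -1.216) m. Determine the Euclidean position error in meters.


dx = 1.354 - (0.859) = 0.4950, dy = -1.216 - (-1.724) = 0.5080
err = sqrt(0.245025 + 0.258064) = 0.7093

0.7093 m


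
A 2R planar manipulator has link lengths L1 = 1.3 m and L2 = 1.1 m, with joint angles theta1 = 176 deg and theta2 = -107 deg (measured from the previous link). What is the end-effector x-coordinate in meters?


x = L1*cos(th1) + L2*cos(th1+th2) = 1.3*cos(176 deg) + 1.1*cos(69 deg) = -0.9026

-0.9026 m


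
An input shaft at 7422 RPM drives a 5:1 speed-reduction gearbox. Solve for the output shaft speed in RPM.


omega_out = omega_in / N = 7422 / 5 = 1484.4000

1484.4000 RPM


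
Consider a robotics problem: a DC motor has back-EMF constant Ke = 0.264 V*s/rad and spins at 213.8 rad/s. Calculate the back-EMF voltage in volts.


V_emf = Ke * omega = 0.264*213.8 = 56.4432

56.4432 V


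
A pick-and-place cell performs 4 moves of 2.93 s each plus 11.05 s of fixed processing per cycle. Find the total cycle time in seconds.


T = 4*2.93 + 11.05 = 22.7700

22.7700 s


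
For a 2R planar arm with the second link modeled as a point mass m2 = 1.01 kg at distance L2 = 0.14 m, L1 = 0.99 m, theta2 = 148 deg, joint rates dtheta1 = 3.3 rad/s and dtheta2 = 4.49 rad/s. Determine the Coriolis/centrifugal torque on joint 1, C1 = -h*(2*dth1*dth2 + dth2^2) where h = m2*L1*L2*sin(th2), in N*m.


h = m2*L1*L2*sin(th2) = 1.01*0.99*0.14*sin(148 deg) = 0.074181
C1 = -h*(2*3.3*4.49 + 4.49^2) = -0.074181*49.7941 = -3.6938

-3.6938 N*m


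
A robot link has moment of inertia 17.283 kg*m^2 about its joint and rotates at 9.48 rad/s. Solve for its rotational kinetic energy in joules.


KE = (1/2)*I*omega^2 = 0.5*17.283*9.48^2 = 776.6151

776.6151 J


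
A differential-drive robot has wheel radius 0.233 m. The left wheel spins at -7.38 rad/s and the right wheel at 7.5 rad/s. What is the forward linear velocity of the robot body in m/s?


v = r*(wR + wL)/2 = 0.233*(7.5 + -7.38)/2 = 0.0140

0.0140 m/s


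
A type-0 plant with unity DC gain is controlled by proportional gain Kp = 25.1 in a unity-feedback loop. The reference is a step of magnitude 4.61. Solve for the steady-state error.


e_ss = R/(1 + Kp) = 4.61/(1 + 25.1) = 4.61/26.1000 = 0.1766

0.1766


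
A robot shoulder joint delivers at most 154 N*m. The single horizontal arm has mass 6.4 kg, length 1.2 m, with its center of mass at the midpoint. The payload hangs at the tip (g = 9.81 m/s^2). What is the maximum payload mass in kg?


tau_arm = m_arm*g*(L/2) = 6.4*9.81*1.2/2 = 37.6704 N*m
tau_payload = tau_max - tau_arm = 154 - 37.6704 = 116.3296
m_payload = tau_payload / (g*L) = 116.3296 / (9.81*1.2) = 9.8819

9.8819 kg


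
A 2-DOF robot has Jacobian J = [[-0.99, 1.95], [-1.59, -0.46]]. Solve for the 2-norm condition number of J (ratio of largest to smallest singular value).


JJ^T eigenvalues: trace(JJ^T) = 7.5223, det(JJ^T) = det(J)^2 = 12.64442481
s_max^2 = (7.5223 + sqrt(6.00729805))/2 = 4.98663950
s_min^2 = (7.5223 - sqrt(6.00729805))/2 = 2.53566050
kappa = s_max/s_min = sqrt(4.98663950/2.53566050) = 1.4024

1.4024


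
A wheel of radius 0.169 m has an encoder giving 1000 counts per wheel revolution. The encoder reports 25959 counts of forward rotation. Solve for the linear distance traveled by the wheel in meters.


revs = 25959/1000 = 25.959000
d = revs * 2*pi*r = 25.959000 * 2*pi*0.169 = 27.5648

27.5648 m


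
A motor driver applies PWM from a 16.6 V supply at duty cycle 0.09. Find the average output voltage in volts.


V_avg = V_supply * D = 16.6*0.09 = 1.4940

1.4940 V


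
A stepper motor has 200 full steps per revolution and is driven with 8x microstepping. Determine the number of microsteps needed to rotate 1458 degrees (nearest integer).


step_size = 360/(200*8) = 360/1600 = 0.225000 deg
n = 1458/(360/1600) = 1458*1600/360 = 6480

6480 steps


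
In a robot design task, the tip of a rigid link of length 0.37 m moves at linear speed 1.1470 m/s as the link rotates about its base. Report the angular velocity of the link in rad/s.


omega = v / L = 1.1470 / 0.37 = 3.1000

3.1000 rad/s


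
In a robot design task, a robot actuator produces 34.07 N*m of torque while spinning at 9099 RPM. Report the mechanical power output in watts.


omega = 9099 * 2*pi/60 = 952.845052 rad/s
P = tau * omega = 34.07 * 952.845052 = 32463.4309

32463.4309 W


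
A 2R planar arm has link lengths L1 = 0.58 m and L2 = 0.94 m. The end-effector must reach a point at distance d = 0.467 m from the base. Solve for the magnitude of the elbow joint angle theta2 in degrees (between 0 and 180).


cos(th2) = (d^2 - L1^2 - L2^2)/(2*L1*L2) = (0.467^2 - 0.58^2 - 0.94^2)/(2*0.58*0.94) = -0.91884721
th2 = acos(-0.91884721) = 156.7581 deg

156.7581 degrees


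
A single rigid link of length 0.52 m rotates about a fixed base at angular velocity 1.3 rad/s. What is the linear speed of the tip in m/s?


v = L*omega = 0.52 * 1.3 = 0.6760

0.6760 m/s


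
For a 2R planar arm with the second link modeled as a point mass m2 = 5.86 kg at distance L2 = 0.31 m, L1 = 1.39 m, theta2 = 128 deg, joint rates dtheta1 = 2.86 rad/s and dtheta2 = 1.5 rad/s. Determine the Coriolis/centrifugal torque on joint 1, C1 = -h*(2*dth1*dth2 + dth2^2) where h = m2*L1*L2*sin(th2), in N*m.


h = m2*L1*L2*sin(th2) = 5.86*1.39*0.31*sin(128 deg) = 1.989785
C1 = -h*(2*2.86*1.5 + 1.5^2) = -1.989785*10.8300 = -21.5494

-21.5494 N*m


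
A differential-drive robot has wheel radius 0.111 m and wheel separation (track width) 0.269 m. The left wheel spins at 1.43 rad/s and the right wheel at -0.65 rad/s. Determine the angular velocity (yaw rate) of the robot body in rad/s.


omega = r*(wR - wL)/L = 0.111*(-0.65 - (1.43))/0.269 = -0.8583

-0.8583 rad/s


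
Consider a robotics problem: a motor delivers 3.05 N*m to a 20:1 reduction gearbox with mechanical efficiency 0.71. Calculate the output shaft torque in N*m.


tau_out = tau_in * N * eta = 3.05 * 20 * 0.71 = 43.3100

43.3100 N*m


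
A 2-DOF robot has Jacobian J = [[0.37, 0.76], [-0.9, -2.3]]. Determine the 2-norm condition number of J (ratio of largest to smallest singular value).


JJ^T eigenvalues: trace(JJ^T) = 6.8145, det(JJ^T) = det(J)^2 = 0.02788900
s_max^2 = (6.8145 + sqrt(46.32585425))/2 = 6.81040494
s_min^2 = (6.8145 - sqrt(46.32585425))/2 = 0.00409506
kappa = s_max/s_min = sqrt(6.81040494/0.00409506) = 40.7809

40.7809


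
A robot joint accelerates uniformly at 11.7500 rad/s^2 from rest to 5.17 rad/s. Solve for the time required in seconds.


t = delta_omega / alpha = 5.17 / 11.7500 = 0.4400

0.4400 s


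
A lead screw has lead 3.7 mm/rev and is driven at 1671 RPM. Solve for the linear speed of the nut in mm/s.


v = lead * (RPM/60) = 3.7*1671/60 = 103.0450

103.0450 mm/s


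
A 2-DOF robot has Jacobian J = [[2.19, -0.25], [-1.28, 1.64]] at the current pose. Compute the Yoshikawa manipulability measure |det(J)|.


det(J) = 2.19*1.64 - (-0.25)*(-1.28) = 3.2716
|det(J)| = 3.2716

3.2716


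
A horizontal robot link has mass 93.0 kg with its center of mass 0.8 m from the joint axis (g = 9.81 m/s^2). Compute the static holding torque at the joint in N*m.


tau = m*g*L = 93.0 * 9.81 * 0.8 = 729.8640

729.8640 N*m


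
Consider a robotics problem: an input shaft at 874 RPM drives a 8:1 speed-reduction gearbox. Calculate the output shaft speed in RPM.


omega_out = omega_in / N = 874 / 8 = 109.2500

109.2500 RPM


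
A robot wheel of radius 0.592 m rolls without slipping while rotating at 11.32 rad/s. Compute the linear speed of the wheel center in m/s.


v = omega * r = 11.32 * 0.592 = 6.7014

6.7014 m/s


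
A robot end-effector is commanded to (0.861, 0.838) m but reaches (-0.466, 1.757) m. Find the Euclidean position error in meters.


dx = -0.466 - (0.861) = -1.3270, dy = 1.757 - (0.838) = 0.9190
err = sqrt(1.760929 + 0.844561) = 1.6142

1.6142 m


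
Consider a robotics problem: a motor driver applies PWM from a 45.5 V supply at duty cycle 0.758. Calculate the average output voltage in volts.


V_avg = V_supply * D = 45.5*0.758 = 34.4890

34.4890 V


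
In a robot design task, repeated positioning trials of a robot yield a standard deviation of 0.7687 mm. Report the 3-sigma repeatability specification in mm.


repeatability = 3*sigma = 3*0.7687 = 2.3061

2.3061 mm


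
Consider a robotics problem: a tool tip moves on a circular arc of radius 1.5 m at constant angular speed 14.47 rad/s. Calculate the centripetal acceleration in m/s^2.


a_c = omega^2 * r = 14.47^2 * 1.5 = 314.0714

314.0714 m/s^2


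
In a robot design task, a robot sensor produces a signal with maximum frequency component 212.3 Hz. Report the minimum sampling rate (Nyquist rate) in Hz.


f_s,min = 2*f_max = 2*212.3 = 424.6000

424.6000 Hz


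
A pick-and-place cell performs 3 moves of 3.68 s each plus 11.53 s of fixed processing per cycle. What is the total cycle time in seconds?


T = 3*3.68 + 11.53 = 22.5700

22.5700 s


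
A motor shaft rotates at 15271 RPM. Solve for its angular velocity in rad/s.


omega = 15271 * 2*pi/60 = 1599.1754

1599.1754 rad/s


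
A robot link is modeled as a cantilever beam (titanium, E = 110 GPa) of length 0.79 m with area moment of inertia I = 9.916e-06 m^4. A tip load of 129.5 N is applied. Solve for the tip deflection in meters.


delta = F*L^3/(3*E*I) = 129.5*0.79^3/(3*1.100e+11*9.916e-06)
      = 63.8485505/3272280 = 1.9512e-05

1.9512e-05 m


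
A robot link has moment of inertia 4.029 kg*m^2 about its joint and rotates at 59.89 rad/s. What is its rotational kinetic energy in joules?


KE = (1/2)*I*omega^2 = 0.5*4.029*59.89^2 = 7225.6330

7225.6330 J


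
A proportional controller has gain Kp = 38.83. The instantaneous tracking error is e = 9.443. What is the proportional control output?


u_P = Kp * e = 38.83 * 9.443 = 366.6717

366.6717


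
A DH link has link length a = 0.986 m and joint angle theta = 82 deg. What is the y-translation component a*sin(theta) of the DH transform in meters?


a*sin(theta) = 0.986*sin(82 deg) = 0.9764

0.9764 m


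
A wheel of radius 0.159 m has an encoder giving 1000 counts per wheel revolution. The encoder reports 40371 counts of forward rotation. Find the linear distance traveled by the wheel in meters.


revs = 40371/1000 = 40.371000
d = revs * 2*pi*r = 40.371000 * 2*pi*0.159 = 40.3317

40.3317 m


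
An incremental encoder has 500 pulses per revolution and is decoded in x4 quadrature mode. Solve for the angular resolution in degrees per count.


resolution = 360 / (PPR * 4) = 360 / 2000 = 0.1800

0.1800 degrees


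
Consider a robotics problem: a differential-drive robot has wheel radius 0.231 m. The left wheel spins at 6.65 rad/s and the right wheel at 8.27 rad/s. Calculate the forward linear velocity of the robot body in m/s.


v = r*(wR + wL)/2 = 0.231*(8.27 + 6.65)/2 = 1.7233

1.7233 m/s


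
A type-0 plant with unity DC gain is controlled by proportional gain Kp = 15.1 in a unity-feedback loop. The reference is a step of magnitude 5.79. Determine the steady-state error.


e_ss = R/(1 + Kp) = 5.79/(1 + 15.1) = 5.79/16.1000 = 0.3596

0.3596


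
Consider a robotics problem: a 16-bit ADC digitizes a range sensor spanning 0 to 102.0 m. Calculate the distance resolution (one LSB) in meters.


res = range / 2^n = 102.0/2^16 = 102.0/65536 = 0.0016

0.0016 m


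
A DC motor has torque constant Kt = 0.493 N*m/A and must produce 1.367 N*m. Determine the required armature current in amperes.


I = tau / Kt = 1.367/0.493 = 2.7728

2.7728 A


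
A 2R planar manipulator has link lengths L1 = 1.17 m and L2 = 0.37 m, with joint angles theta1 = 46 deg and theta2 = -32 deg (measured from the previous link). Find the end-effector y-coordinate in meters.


y = L1*sin(th1) + L2*sin(th1+th2) = 1.17*sin(46 deg) + 0.37*sin(14 deg) = 0.9311

0.9311 m


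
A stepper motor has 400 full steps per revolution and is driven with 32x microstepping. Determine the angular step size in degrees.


step = 360/(400*32) = 360/12800 = 0.0281

0.0281 degrees


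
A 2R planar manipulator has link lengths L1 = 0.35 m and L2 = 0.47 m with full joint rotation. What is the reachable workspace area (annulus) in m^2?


r_max = L1 + L2 = 0.8200, r_min = |L1 - L2| = 0.1200
A = pi*(r_max^2 - r_min^2) = pi*(0.6724 - 0.0144) = 2.0672

2.0672 m^2


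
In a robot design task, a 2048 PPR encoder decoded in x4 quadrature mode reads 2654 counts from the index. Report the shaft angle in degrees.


angle = counts * 360 / (PPR*4) = 2654 * 360 / 8192 = 116.6309

116.6309 degrees


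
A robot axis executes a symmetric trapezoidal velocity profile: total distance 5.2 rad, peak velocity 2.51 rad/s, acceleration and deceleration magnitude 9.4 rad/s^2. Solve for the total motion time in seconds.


t_acc = v/a = 2.51/9.4 = 0.267021 s
d_acc = v^2/(2a) = 0.335112 rad (each ramp)
d_cruise = 5.2 - 2*0.335112 = 4.529776 rad
t_cruise = 4.529776/2.51 = 1.804692 s
t_total = 2*0.267021 + 1.804692 = 2.3387

2.3387 s


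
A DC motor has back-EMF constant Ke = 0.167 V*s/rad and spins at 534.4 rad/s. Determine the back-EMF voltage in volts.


V_emf = Ke * omega = 0.167*534.4 = 89.2448

89.2448 V


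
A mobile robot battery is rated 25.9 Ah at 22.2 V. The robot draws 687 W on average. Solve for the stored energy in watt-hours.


E = capacity * V = 25.9*22.2 = 574.9800

574.9800 Wh


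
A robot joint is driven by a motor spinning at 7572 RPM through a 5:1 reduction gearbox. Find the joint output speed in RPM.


omega_joint = omega_motor / N = 7572 / 5 = 1514.4000

1514.4000 RPM


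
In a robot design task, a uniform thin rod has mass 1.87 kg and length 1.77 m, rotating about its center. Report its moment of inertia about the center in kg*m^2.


I = (1/12)*m*L^2 = (1/12)*1.87*1.77^2 = 0.4882

0.4882 kg*m^2


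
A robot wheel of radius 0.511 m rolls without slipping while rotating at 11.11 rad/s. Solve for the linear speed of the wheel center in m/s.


v = omega * r = 11.11 * 0.511 = 5.6772

5.6772 m/s
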